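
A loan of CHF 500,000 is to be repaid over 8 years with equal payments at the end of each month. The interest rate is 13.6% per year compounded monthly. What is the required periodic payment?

CHF 8,572.32

Level ordinary annuity; solve PV = PMT × [(1 − (1+r)^−n)/r] for PMT.
Periodic rate r = 0.136/12 per month; n is counted in months.
With n = 96: PMT = 500,000 / ([(1 − (1+r)^−n)/r]) = CHF 8,572.32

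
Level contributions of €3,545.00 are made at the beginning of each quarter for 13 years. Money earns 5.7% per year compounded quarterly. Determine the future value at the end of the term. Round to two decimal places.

This is an annuity due: 52 deposits of €3,545.00 at the beginning of each quarter.
Periodic rate r = 0.057/4 per quarter; n is counted in quarters.
FV = PMT × [((1+r)^n − 1)/r] × (1+r) = 3,545 × [(1+r)^52 − 1] / r × (1+r) = €274,290.82

€274,290.82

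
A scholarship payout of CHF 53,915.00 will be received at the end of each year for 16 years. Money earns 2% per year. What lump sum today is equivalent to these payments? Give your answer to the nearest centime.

This is an ordinary annuity: 16 payments of CHF 53,915.00 at the end of each year.
Periodic rate r = 0.02 per year.
PV = PMT × [(1 − (1+r)^−n)/r] = 53,915 × [1 − (1+r)^−16] / r = CHF 732,042.20

CHF 732,042.20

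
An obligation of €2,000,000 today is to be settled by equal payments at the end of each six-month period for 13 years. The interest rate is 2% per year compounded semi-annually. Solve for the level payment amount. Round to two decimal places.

Level ordinary annuity; solve PV = PMT × [(1 − (1+r)^−n)/r] for PMT.
Periodic rate r = 0.02/2 per half-year; n is counted in half-years.
With n = 26: PMT = 2,000,000 / ([(1 − (1+r)^−n)/r]) = €87,737.76

€87,737.76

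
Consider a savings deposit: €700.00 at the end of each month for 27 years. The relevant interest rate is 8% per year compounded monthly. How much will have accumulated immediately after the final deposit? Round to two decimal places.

This is an ordinary annuity: 324 deposits of €700.00 at the end of each month.
Periodic rate r = 0.08/12 per month; n is counted in months.
FV = PMT × [((1+r)^n − 1)/r] = 700 × [(1+r)^324 − 1] / r = €798,966.40

€798,966.40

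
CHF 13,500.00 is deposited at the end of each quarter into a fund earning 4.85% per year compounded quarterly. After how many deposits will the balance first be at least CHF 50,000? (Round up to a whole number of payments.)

4 payments

Periodic rate r = 0.0485/4 per quarter; n is counted in quarters.
Ordinary annuity FV: 50,000 = 13,500 × [((1+r)^n − 1)/r].
(1+r)^n = 1 + 50,000 × r / 13,500, so n = ln(1 + 50,000·r/13,500) / ln(1+r) = 3.64.
Round up to a whole number of payments: n = 4.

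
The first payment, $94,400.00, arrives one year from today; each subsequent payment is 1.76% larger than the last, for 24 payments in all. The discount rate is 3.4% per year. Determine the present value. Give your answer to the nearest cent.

$1,834,296.36

Periodic rate r = 0.034 per year.
Growing ordinary annuity: PV = PMT₁ × [1 − ((1+g)/(1+r))^n] / (r − g) = 94,400 × [1 − ((1+0.0176)/(1+r))^24] / (r − 0.0176) = $1,834,296.36.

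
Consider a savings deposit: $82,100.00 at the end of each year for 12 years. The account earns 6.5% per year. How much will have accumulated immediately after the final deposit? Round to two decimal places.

This is an ordinary annuity: 12 deposits of $82,100.00 at the end of each year.
Periodic rate r = 0.065 per year.
FV = PMT × [((1+r)^n − 1)/r] = 82,100 × [(1+r)^12 − 1] / r = $1,426,135.41

$1,426,135.41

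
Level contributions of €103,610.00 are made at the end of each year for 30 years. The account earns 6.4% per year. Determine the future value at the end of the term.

€8,791,568.58

This is an ordinary annuity: 30 deposits of €103,610.00 at the end of each year.
Periodic rate r = 0.064 per year.
FV = PMT × [((1+r)^n − 1)/r] = 103,610 × [(1+r)^30 − 1] / r = €8,791,568.58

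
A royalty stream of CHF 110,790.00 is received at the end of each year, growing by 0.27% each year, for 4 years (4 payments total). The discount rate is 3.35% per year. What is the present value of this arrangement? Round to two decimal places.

Periodic rate r = 0.0335 per year.
Growing ordinary annuity: PV = PMT₁ × [1 − ((1+g)/(1+r))^n] / (r − g) = 110,790 × [1 − ((1+0.0027)/(1+r))^4] / (r − 0.0027) = CHF 410,005.14.

CHF 410,005.14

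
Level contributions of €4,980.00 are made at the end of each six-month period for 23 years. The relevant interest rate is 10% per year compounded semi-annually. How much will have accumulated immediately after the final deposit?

€840,052.12

This is an ordinary annuity: 46 deposits of €4,980.00 at the end of each six-month period.
Periodic rate r = 0.1/2 per half-year; n is counted in half-years.
FV = PMT × [((1+r)^n − 1)/r] = 4,980 × [(1+r)^46 − 1] / r = €840,052.12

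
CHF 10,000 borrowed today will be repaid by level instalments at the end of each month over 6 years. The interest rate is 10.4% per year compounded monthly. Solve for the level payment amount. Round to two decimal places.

Level ordinary annuity; solve PV = PMT × [(1 − (1+r)^−n)/r] for PMT.
Periodic rate r = 0.104/12 per month; n is counted in months.
With n = 72: PMT = 10,000 / ([(1 − (1+r)^−n)/r]) = CHF 187.28

CHF 187.28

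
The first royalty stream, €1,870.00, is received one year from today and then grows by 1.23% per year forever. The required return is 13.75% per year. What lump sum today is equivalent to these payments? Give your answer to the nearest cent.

€14,936.10

Periodic rate r = 0.1375 per year.
Growing perpetuity (Gordon): PV = PMT₁ / (r − g) = 1,870 / (r − 0.0123) = €14,936.10.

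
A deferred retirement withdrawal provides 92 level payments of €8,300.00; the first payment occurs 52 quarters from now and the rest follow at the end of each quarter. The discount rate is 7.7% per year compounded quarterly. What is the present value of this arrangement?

Ordinary annuity of 92 payments, first payment at period 52.
Periodic rate r = 0.077/4 per quarter; n is counted in quarters.
The ordinary-annuity PV formula values the stream one period before the first payment (period 51); discount that back 51 periods:
PV₀ = 8,300 × [1 − (1+r)^−92] / r × (1+r)^−51 = €134,837.11

€134,837.11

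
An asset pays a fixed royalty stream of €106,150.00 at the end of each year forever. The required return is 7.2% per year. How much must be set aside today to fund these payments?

Periodic rate r = 0.072 per year.
Level perpetuity: PV = PMT / r = 106,150 / (0.072) = €1,474,305.56.

€1,474,305.56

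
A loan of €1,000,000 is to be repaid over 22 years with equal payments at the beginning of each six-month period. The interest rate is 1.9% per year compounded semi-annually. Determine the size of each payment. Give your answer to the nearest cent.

Level annuity due; solve PV = PMT × [(1 − (1+r)^−n)/r] × (1+r) for PMT.
Periodic rate r = 0.019/2 per half-year; n is counted in half-years.
With n = 44: PMT = 1,000,000 / ([(1 − (1+r)^−n)/r] × (1+r)) = €27,650.78

€27,650.78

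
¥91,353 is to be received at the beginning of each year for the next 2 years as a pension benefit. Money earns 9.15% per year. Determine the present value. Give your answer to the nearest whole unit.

This is an annuity due: 2 payments of ¥91,353 at the beginning of each year.
Periodic rate r = 0.0915 per year.
PV = PMT × [(1 − (1+r)^−n)/r] × (1+r) = 91,353 × [1 − (1+r)^−2] / r × (1+r) = ¥175,048

¥175,048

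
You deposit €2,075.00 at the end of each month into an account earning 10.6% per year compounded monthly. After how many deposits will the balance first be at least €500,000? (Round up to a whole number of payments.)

130 payments

Periodic rate r = 0.106/12 per month; n is counted in months.
Ordinary annuity FV: 500,000 = 2,075 × [((1+r)^n − 1)/r].
(1+r)^n = 1 + 500,000 × r / 2,075, so n = ln(1 + 500,000·r/2,075) / ln(1+r) = 129.69.
Round up to a whole number of payments: n = 130.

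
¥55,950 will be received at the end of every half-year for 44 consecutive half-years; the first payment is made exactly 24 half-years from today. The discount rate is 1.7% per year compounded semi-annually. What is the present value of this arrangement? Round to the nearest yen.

¥1,684,631

Ordinary annuity of 44 payments, first payment at period 24.
Periodic rate r = 0.017/2 per half-year; n is counted in half-years.
The ordinary-annuity PV formula values the stream one period before the first payment (period 23); discount that back 23 periods:
PV₀ = 55,950 × [1 − (1+r)^−44] / r × (1+r)^−23 = ¥1,684,631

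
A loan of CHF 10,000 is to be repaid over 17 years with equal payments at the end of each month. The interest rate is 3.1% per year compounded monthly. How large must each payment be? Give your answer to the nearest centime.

CHF 63.13

Level ordinary annuity; solve PV = PMT × [(1 − (1+r)^−n)/r] for PMT.
Periodic rate r = 0.031/12 per month; n is counted in months.
With n = 204: PMT = 10,000 / ([(1 − (1+r)^−n)/r]) = CHF 63.13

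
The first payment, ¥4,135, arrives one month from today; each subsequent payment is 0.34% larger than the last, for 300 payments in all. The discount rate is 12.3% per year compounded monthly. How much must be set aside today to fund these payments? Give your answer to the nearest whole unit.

Periodic rate r = 0.123/12 per month; n is counted in months.
Growing ordinary annuity: PV = PMT₁ × [1 − ((1+g)/(1+r))^n] / (r − g) = 4,135 × [1 − ((1+0.0034)/(1+r))^300] / (r − 0.0034) = ¥525,242.

¥525,242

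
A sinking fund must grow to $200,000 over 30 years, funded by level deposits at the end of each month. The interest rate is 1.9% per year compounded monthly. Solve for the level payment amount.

Level ordinary annuity; solve FV = PMT × [((1+r)^n − 1)/r] for PMT.
Periodic rate r = 0.019/12 per month; n is counted in months.
With n = 360: PMT = 200,000 / ([((1+r)^n − 1)/r]) = $412.61

$412.61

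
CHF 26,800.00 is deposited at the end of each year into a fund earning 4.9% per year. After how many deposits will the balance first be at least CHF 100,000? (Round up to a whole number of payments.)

4 payments

Periodic rate r = 0.049 per year.
Ordinary annuity FV: 100,000 = 26,800 × [((1+r)^n − 1)/r].
(1+r)^n = 1 + 100,000 × r / 26,800, so n = ln(1 + 100,000·r/26,800) / ln(1+r) = 3.51.
Round up to a whole number of payments: n = 4.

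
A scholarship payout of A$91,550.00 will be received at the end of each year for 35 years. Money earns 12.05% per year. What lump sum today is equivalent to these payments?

This is an ordinary annuity: 35 payments of A$91,550.00 at the end of each year.
Periodic rate r = 0.1205 per year.
PV = PMT × [(1 − (1+r)^−n)/r] = 91,550 × [1 − (1+r)^−35] / r = A$745,584.75

A$745,584.75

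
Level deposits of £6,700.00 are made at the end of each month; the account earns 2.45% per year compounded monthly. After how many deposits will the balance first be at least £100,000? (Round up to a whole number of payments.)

15 payments

Periodic rate r = 0.0245/12 per month; n is counted in months.
Ordinary annuity FV: 100,000 = 6,700 × [((1+r)^n − 1)/r].
(1+r)^n = 1 + 100,000 × r / 6,700, so n = ln(1 + 100,000·r/6,700) / ln(1+r) = 14.72.
Round up to a whole number of payments: n = 15.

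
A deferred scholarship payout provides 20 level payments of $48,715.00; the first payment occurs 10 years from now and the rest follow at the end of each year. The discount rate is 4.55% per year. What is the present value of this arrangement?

$422,741.82

Ordinary annuity of 20 payments, first payment at period 10.
Periodic rate r = 0.0455 per year.
The ordinary-annuity PV formula values the stream one period before the first payment (period 9); discount that back 9 periods:
PV₀ = 48,715 × [1 − (1+r)^−20] / r × (1+r)^−9 = $422,741.82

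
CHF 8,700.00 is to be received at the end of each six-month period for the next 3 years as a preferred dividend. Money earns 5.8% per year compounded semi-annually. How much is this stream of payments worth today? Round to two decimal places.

This is an ordinary annuity: 6 payments of CHF 8,700.00 at the end of each six-month period.
Periodic rate r = 0.058/2 per half-year; n is counted in half-years.
PV = PMT × [(1 − (1+r)^−n)/r] = 8,700 × [1 − (1+r)^−6] / r = CHF 47,286.17

CHF 47,286.17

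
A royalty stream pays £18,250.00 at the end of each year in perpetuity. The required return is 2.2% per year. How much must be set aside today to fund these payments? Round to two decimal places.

Periodic rate r = 0.022 per year.
Level perpetuity: PV = PMT / r = 18,250 / (0.022) = £829,545.45.

£829,545.45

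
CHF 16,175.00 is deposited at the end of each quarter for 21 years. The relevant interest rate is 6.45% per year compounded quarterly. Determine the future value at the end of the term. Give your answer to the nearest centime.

CHF 2,841,967.34

This is an ordinary annuity: 84 deposits of CHF 16,175.00 at the end of each quarter.
Periodic rate r = 0.0645/4 per quarter; n is counted in quarters.
FV = PMT × [((1+r)^n − 1)/r] = 16,175 × [(1+r)^84 − 1] / r = CHF 2,841,967.34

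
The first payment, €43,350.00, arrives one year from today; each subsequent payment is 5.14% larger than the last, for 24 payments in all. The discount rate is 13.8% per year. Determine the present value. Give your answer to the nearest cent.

Periodic rate r = 0.138 per year.
Growing ordinary annuity: PV = PMT₁ × [1 − ((1+g)/(1+r))^n] / (r − g) = 43,350 × [1 − ((1+0.0514)/(1+r))^24] / (r − 0.0514) = €425,676.26.

€425,676.26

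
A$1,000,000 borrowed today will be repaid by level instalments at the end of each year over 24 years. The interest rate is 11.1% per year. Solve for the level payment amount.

A$120,646.68

Level ordinary annuity; solve PV = PMT × [(1 − (1+r)^−n)/r] for PMT.
Periodic rate r = 0.111 per year.
With n = 24: PMT = 1,000,000 / ([(1 − (1+r)^−n)/r]) = A$120,646.68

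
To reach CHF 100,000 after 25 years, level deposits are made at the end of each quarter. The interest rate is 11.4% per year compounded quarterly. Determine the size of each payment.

CHF 182.55

Level ordinary annuity; solve FV = PMT × [((1+r)^n − 1)/r] for PMT.
Periodic rate r = 0.114/4 per quarter; n is counted in quarters.
With n = 100: PMT = 100,000 / ([((1+r)^n − 1)/r]) = CHF 182.55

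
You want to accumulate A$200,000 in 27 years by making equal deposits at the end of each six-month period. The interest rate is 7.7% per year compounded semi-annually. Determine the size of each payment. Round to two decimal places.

Level ordinary annuity; solve FV = PMT × [((1+r)^n − 1)/r] for PMT.
Periodic rate r = 0.077/2 per half-year; n is counted in half-years.
With n = 54: PMT = 200,000 / ([((1+r)^n − 1)/r]) = A$1,150.90

A$1,150.90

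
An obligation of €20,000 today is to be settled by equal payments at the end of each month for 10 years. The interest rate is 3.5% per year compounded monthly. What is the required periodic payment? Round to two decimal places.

Level ordinary annuity; solve PV = PMT × [(1 − (1+r)^−n)/r] for PMT.
Periodic rate r = 0.035/12 per month; n is counted in months.
With n = 120: PMT = 20,000 / ([(1 − (1+r)^−n)/r]) = €197.77

€197.77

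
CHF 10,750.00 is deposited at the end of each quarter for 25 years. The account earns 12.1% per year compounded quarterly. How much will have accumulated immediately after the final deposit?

This is an ordinary annuity: 100 deposits of CHF 10,750.00 at the end of each quarter.
Periodic rate r = 0.121/4 per quarter; n is counted in quarters.
FV = PMT × [((1+r)^n − 1)/r] = 10,750 × [(1+r)^100 − 1] / r = CHF 6,642,168.34

CHF 6,642,168.34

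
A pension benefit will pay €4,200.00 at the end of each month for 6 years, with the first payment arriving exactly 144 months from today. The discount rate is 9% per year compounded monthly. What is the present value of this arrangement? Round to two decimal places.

Ordinary annuity of 72 payments, first payment at period 144.
Periodic rate r = 0.09/12 per month; n is counted in months.
The ordinary-annuity PV formula values the stream one period before the first payment (period 143); discount that back 143 periods:
PV₀ = 4,200 × [1 − (1+r)^−72] / r × (1+r)^−143 = €80,042.06

€80,042.06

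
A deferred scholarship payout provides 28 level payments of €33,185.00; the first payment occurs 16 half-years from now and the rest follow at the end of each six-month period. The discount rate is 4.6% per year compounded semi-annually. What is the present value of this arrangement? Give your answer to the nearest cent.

Ordinary annuity of 28 payments, first payment at period 16.
Periodic rate r = 0.046/2 per half-year; n is counted in half-years.
The ordinary-annuity PV formula values the stream one period before the first payment (period 15); discount that back 15 periods:
PV₀ = 33,185 × [1 − (1+r)^−28] / r × (1+r)^−15 = €483,137.26

€483,137.26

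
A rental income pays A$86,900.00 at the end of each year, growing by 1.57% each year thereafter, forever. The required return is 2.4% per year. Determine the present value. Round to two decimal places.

A$10,469,879.52

Periodic rate r = 0.024 per year.
Growing perpetuity (Gordon): PV = PMT₁ / (r − g) = 86,900 / (r − 0.0157) = A$10,469,879.52.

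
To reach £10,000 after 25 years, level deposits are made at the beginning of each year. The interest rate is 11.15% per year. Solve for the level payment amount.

Level annuity due; solve FV = PMT × [((1+r)^n − 1)/r] × (1+r) for PMT.
Periodic rate r = 0.1115 per year.
With n = 25: PMT = 10,000 / ([((1+r)^n − 1)/r] × (1+r)) = £76.86

£76.86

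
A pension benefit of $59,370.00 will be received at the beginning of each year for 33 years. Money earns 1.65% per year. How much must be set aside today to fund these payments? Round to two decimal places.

$1,526,240.70

This is an annuity due: 33 payments of $59,370.00 at the beginning of each year.
Periodic rate r = 0.0165 per year.
PV = PMT × [(1 − (1+r)^−n)/r] × (1+r) = 59,370 × [1 − (1+r)^−33] / r × (1+r) = $1,526,240.70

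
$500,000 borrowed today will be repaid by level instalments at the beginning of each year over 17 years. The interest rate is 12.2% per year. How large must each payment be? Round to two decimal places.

Level annuity due; solve PV = PMT × [(1 − (1+r)^−n)/r] × (1+r) for PMT.
Periodic rate r = 0.122 per year.
With n = 17: PMT = 500,000 / ([(1 − (1+r)^−n)/r] × (1+r)) = $63,312.89

$63,312.89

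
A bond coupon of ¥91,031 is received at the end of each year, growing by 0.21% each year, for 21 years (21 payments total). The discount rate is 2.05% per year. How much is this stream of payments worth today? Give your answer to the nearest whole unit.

Periodic rate r = 0.0205 per year.
Growing ordinary annuity: PV = PMT₁ × [1 − ((1+g)/(1+r))^n] / (r − g) = 91,031 × [1 − ((1+0.0021)/(1+r))^21] / (r − 0.0021) = ¥1,571,118.

¥1,571,118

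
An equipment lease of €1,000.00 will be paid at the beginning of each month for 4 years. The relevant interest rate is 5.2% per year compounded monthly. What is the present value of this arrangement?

€43,440.02

This is an annuity due: 48 payments of €1,000.00 at the beginning of each month.
Periodic rate r = 0.052/12 per month; n is counted in months.
PV = PMT × [(1 − (1+r)^−n)/r] × (1+r) = 1,000 × [1 − (1+r)^−48] / r × (1+r) = €43,440.02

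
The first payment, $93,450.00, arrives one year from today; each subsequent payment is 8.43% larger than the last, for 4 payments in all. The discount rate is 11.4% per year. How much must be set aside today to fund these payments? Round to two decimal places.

Periodic rate r = 0.114 per year.
Growing ordinary annuity: PV = PMT₁ × [1 − ((1+g)/(1+r))^n] / (r − g) = 93,450 × [1 − ((1+0.0843)/(1+r))^4] / (r − 0.0843) = $322,365.60.

$322,365.60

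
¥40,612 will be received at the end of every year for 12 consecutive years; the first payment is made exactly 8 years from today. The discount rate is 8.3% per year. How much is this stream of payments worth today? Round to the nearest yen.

¥172,456

Ordinary annuity of 12 payments, first payment at period 8.
Periodic rate r = 0.083 per year.
The ordinary-annuity PV formula values the stream one period before the first payment (period 7); discount that back 7 periods:
PV₀ = 40,612 × [1 − (1+r)^−12] / r × (1+r)^−7 = ¥172,456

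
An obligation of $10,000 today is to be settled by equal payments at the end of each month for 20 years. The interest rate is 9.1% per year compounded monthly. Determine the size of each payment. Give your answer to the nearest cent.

$90.62

Level ordinary annuity; solve PV = PMT × [(1 − (1+r)^−n)/r] for PMT.
Periodic rate r = 0.091/12 per month; n is counted in months.
With n = 240: PMT = 10,000 / ([(1 − (1+r)^−n)/r]) = $90.62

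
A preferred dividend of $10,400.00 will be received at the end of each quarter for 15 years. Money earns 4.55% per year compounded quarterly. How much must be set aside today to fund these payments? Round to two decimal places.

$450,466.13

This is an ordinary annuity: 60 payments of $10,400.00 at the end of each quarter.
Periodic rate r = 0.0455/4 per quarter; n is counted in quarters.
PV = PMT × [(1 − (1+r)^−n)/r] = 10,400 × [1 − (1+r)^−60] / r = $450,466.13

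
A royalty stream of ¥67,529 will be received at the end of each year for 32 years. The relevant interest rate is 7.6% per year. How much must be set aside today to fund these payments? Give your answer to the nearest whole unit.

¥803,292

This is an ordinary annuity: 32 payments of ¥67,529 at the end of each year.
Periodic rate r = 0.076 per year.
PV = PMT × [(1 − (1+r)^−n)/r] = 67,529 × [1 − (1+r)^−32] / r = ¥803,292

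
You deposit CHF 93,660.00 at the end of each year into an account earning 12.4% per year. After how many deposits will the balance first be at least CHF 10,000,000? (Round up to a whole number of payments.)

Periodic rate r = 0.124 per year.
Ordinary annuity FV: 10,000,000 = 93,660 × [((1+r)^n − 1)/r].
(1+r)^n = 1 + 10,000,000 × r / 93,660, so n = ln(1 + 10,000,000·r/93,660) / ln(1+r) = 22.72.
Round up to a whole number of payments: n = 23.

23 payments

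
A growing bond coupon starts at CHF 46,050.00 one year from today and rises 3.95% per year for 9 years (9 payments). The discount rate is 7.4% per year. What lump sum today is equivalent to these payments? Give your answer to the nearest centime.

CHF 339,852.78

Periodic rate r = 0.074 per year.
Growing ordinary annuity: PV = PMT₁ × [1 − ((1+g)/(1+r))^n] / (r − g) = 46,050 × [1 − ((1+0.0395)/(1+r))^9] / (r − 0.0395) = CHF 339,852.78.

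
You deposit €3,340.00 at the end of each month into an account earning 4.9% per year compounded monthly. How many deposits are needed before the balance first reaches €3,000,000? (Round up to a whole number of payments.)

379 payments

Periodic rate r = 0.049/12 per month; n is counted in months.
Ordinary annuity FV: 3,000,000 = 3,340 × [((1+r)^n − 1)/r].
(1+r)^n = 1 + 3,000,000 × r / 3,340, so n = ln(1 + 3,000,000·r/3,340) / ln(1+r) = 378.07.
Round up to a whole number of payments: n = 379.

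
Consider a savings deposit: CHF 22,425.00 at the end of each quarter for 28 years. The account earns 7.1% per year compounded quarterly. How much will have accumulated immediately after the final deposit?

CHF 7,801,008.66

This is an ordinary annuity: 112 deposits of CHF 22,425.00 at the end of each quarter.
Periodic rate r = 0.071/4 per quarter; n is counted in quarters.
FV = PMT × [((1+r)^n − 1)/r] = 22,425 × [(1+r)^112 − 1] / r = CHF 7,801,008.66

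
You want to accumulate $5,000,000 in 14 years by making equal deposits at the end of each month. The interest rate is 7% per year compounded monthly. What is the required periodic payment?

Level ordinary annuity; solve FV = PMT × [((1+r)^n − 1)/r] for PMT.
Periodic rate r = 0.07/12 per month; n is counted in months.
With n = 168: PMT = 5,000,000 / ([((1+r)^n − 1)/r]) = $17,603.36

$17,603.36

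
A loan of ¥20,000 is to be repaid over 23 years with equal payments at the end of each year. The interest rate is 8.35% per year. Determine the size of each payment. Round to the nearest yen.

Level ordinary annuity; solve PV = PMT × [(1 − (1+r)^−n)/r] for PMT.
Periodic rate r = 0.0835 per year.
With n = 23: PMT = 20,000 / ([(1 − (1+r)^−n)/r]) = ¥1,984

¥1,984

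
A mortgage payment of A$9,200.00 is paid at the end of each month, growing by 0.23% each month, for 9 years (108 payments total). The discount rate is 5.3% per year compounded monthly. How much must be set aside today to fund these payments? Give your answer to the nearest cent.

Periodic rate r = 0.053/12 per month; n is counted in months.
Growing ordinary annuity: PV = PMT₁ × [1 − ((1+g)/(1+r))^n] / (r − g) = 9,200 × [1 − ((1+0.0023)/(1+r))^108] / (r − 0.0023) = A$885,565.86.

A$885,565.86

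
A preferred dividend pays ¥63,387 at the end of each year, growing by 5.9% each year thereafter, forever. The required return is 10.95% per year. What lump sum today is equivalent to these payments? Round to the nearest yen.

¥1,255,188

Periodic rate r = 0.1095 per year.
Growing perpetuity (Gordon): PV = PMT₁ / (r − g) = 63,387 / (r − 0.059) = ¥1,255,188.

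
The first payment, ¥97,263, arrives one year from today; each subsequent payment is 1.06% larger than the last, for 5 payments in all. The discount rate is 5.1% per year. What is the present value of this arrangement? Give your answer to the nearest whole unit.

¥428,485

Periodic rate r = 0.051 per year.
Growing ordinary annuity: PV = PMT₁ × [1 − ((1+g)/(1+r))^n] / (r − g) = 97,263 × [1 − ((1+0.0106)/(1+r))^5] / (r − 0.0106) = ¥428,485.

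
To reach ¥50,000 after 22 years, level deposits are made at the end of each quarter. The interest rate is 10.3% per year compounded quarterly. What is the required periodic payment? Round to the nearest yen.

Level ordinary annuity; solve FV = PMT × [((1+r)^n − 1)/r] for PMT.
Periodic rate r = 0.103/4 per quarter; n is counted in quarters.
With n = 88: PMT = 50,000 / ([((1+r)^n − 1)/r]) = ¥154

¥154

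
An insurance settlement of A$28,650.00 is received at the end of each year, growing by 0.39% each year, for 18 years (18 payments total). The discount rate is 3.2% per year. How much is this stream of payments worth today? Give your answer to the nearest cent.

A$399,258.46

Periodic rate r = 0.032 per year.
Growing ordinary annuity: PV = PMT₁ × [1 − ((1+g)/(1+r))^n] / (r − g) = 28,650 × [1 − ((1+0.0039)/(1+r))^18] / (r − 0.0039) = A$399,258.46.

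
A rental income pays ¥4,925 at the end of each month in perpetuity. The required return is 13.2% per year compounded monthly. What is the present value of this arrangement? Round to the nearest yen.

Periodic rate r = 0.132/12 per month.
Level perpetuity: PV = PMT / r = 4,925 / (0.132/12) = ¥447,727.

¥447,727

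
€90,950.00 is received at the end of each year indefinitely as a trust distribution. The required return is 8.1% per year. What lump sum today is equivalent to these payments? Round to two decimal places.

Periodic rate r = 0.081 per year.
Level perpetuity: PV = PMT / r = 90,950 / (0.081) = €1,122,839.51.

€1,122,839.51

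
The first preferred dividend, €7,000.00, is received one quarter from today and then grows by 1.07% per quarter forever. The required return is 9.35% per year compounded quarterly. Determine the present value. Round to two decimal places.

€552,268.24

Periodic rate r = 0.0935/4 per quarter.
Growing perpetuity (Gordon): PV = PMT₁ / (r − g) = 7,000 / (r − 0.0107) = €552,268.24.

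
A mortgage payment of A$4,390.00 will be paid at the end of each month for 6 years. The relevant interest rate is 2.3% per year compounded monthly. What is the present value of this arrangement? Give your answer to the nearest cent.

A$294,976.49

This is an ordinary annuity: 72 payments of A$4,390.00 at the end of each month.
Periodic rate r = 0.023/12 per month; n is counted in months.
PV = PMT × [(1 − (1+r)^−n)/r] = 4,390 × [1 − (1+r)^−72] / r = A$294,976.49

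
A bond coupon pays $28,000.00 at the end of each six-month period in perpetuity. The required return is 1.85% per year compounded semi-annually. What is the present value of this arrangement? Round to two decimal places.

$3,027,027.03

Periodic rate r = 0.0185/2 per half-year.
Level perpetuity: PV = PMT / r = 28,000 / (0.0185/2) = $3,027,027.03.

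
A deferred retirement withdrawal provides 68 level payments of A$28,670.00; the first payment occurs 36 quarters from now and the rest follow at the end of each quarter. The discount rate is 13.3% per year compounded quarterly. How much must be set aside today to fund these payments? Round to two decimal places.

A$244,758.47

Ordinary annuity of 68 payments, first payment at period 36.
Periodic rate r = 0.133/4 per quarter; n is counted in quarters.
The ordinary-annuity PV formula values the stream one period before the first payment (period 35); discount that back 35 periods:
PV₀ = 28,670 × [1 − (1+r)^−68] / r × (1+r)^−35 = A$244,758.47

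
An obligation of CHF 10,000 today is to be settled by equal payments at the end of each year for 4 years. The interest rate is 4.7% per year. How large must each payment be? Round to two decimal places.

Level ordinary annuity; solve PV = PMT × [(1 − (1+r)^−n)/r] for PMT.
Periodic rate r = 0.047 per year.
With n = 4: PMT = 10,000 / ([(1 − (1+r)^−n)/r]) = CHF 2,800.49

CHF 2,800.49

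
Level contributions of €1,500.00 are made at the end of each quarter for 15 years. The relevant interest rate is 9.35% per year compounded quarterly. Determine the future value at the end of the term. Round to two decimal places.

This is an ordinary annuity: 60 deposits of €1,500.00 at the end of each quarter.
Periodic rate r = 0.0935/4 per quarter; n is counted in quarters.
FV = PMT × [((1+r)^n − 1)/r] = 1,500 × [(1+r)^60 − 1] / r = €192,530.04

€192,530.04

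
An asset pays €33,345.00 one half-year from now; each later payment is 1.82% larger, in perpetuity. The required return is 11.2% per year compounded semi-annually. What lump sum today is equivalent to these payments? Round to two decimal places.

Periodic rate r = 0.112/2 per half-year.
Growing perpetuity (Gordon): PV = PMT₁ / (r − g) = 33,345 / (r − 0.0182) = €882,142.86.

€882,142.86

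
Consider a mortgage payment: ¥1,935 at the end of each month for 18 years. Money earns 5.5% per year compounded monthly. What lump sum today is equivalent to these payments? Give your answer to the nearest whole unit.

This is an ordinary annuity: 216 payments of ¥1,935 at the end of each month.
Periodic rate r = 0.055/12 per month; n is counted in months.
PV = PMT × [(1 − (1+r)^−n)/r] = 1,935 × [1 − (1+r)^−216] / r = ¥264,954

¥264,954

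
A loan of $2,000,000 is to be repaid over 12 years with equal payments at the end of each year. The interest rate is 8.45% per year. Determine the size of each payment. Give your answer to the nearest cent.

Level ordinary annuity; solve PV = PMT × [(1 − (1+r)^−n)/r] for PMT.
Periodic rate r = 0.0845 per year.
With n = 12: PMT = 2,000,000 / ([(1 − (1+r)^−n)/r]) = $271,610.53

$271,610.53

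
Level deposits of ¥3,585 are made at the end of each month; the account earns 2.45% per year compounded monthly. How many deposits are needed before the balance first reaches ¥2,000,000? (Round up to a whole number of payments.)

Periodic rate r = 0.0245/12 per month; n is counted in months.
Ordinary annuity FV: 2,000,000 = 3,585 × [((1+r)^n − 1)/r].
(1+r)^n = 1 + 2,000,000 × r / 3,585, so n = ln(1 + 2,000,000·r/3,585) / ln(1+r) = 372.79.
Round up to a whole number of payments: n = 373.

373 payments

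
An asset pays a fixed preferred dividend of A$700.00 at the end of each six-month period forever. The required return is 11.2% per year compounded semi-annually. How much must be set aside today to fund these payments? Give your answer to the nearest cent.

Periodic rate r = 0.112/2 per half-year.
Level perpetuity: PV = PMT / r = 700 / (0.112/2) = A$12,500.00.

A$12,500.00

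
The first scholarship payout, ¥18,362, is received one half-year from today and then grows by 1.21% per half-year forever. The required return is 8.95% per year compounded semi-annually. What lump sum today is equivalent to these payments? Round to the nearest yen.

Periodic rate r = 0.0895/2 per half-year.
Growing perpetuity (Gordon): PV = PMT₁ / (r − g) = 18,362 / (r − 0.0121) = ¥562,389.

¥562,389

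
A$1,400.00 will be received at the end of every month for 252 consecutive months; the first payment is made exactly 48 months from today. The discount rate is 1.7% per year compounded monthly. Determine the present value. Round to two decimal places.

A$277,433.36

Ordinary annuity of 252 payments, first payment at period 48.
Periodic rate r = 0.017/12 per month; n is counted in months.
The ordinary-annuity PV formula values the stream one period before the first payment (period 47); discount that back 47 periods:
PV₀ = 1,400 × [1 − (1+r)^−252] / r × (1+r)^−47 = A$277,433.36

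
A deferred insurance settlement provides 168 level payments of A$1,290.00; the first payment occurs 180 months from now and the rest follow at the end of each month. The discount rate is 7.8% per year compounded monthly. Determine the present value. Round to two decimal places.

Ordinary annuity of 168 payments, first payment at period 180.
Periodic rate r = 0.078/12 per month; n is counted in months.
The ordinary-annuity PV formula values the stream one period before the first payment (period 179); discount that back 179 periods:
PV₀ = 1,290 × [1 − (1+r)^−168] / r × (1+r)^−179 = A$41,276.09

A$41,276.09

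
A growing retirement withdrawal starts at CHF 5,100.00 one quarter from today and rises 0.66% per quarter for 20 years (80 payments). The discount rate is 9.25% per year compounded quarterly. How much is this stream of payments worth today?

Periodic rate r = 0.0925/4 per quarter; n is counted in quarters.
Growing ordinary annuity: PV = PMT₁ × [1 − ((1+g)/(1+r))^n] / (r − g) = 5,100 × [1 − ((1+0.0066)/(1+r))^80] / (r − 0.0066) = CHF 224,737.77.

CHF 224,737.77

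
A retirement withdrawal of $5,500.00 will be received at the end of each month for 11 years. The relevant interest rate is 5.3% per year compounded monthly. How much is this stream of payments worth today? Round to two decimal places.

$549,246.74

This is an ordinary annuity: 132 payments of $5,500.00 at the end of each month.
Periodic rate r = 0.053/12 per month; n is counted in months.
PV = PMT × [(1 − (1+r)^−n)/r] = 5,500 × [1 − (1+r)^−132] / r = $549,246.74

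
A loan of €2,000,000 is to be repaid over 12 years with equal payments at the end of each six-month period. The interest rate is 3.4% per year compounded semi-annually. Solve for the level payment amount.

Level ordinary annuity; solve PV = PMT × [(1 − (1+r)^−n)/r] for PMT.
Periodic rate r = 0.034/2 per half-year; n is counted in half-years.
With n = 24: PMT = 2,000,000 / ([(1 − (1+r)^−n)/r]) = €102,182.85

€102,182.85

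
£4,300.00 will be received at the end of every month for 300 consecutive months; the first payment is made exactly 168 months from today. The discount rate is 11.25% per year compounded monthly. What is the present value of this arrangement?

Ordinary annuity of 300 payments, first payment at period 168.
Periodic rate r = 0.1125/12 per month; n is counted in months.
The ordinary-annuity PV formula values the stream one period before the first payment (period 167); discount that back 167 periods:
PV₀ = 4,300 × [1 − (1+r)^−300] / r × (1+r)^−167 = £90,669.00

£90,669.00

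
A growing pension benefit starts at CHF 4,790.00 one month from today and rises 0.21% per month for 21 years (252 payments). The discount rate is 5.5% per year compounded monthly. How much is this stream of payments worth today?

CHF 895,088.77

Periodic rate r = 0.055/12 per month; n is counted in months.
Growing ordinary annuity: PV = PMT₁ × [1 − ((1+g)/(1+r))^n] / (r − g) = 4,790 × [1 − ((1+0.0021)/(1+r))^252] / (r − 0.0021) = CHF 895,088.77.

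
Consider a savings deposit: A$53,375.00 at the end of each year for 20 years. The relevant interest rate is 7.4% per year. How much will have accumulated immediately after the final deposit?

A$2,286,120.37

This is an ordinary annuity: 20 deposits of A$53,375.00 at the end of each year.
Periodic rate r = 0.074 per year.
FV = PMT × [((1+r)^n − 1)/r] = 53,375 × [(1+r)^20 − 1] / r = A$2,286,120.37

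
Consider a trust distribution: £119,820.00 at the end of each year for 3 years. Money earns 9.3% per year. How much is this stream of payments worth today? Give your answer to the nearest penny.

£301,685.39

This is an ordinary annuity: 3 payments of £119,820.00 at the end of each year.
Periodic rate r = 0.093 per year.
PV = PMT × [(1 − (1+r)^−n)/r] = 119,820 × [1 − (1+r)^−3] / r = £301,685.39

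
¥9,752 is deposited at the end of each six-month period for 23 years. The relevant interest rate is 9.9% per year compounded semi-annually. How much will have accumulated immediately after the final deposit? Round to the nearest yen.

¥1,621,354

This is an ordinary annuity: 46 deposits of ¥9,752 at the end of each six-month period.
Periodic rate r = 0.099/2 per half-year; n is counted in half-years.
FV = PMT × [((1+r)^n − 1)/r] = 9,752 × [(1+r)^46 − 1] / r = ¥1,621,354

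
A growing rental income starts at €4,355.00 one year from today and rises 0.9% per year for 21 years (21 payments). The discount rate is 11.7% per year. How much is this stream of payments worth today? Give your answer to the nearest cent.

Periodic rate r = 0.117 per year.
Growing ordinary annuity: PV = PMT₁ × [1 − ((1+g)/(1+r))^n] / (r − g) = 4,355 × [1 − ((1+0.009)/(1+r))^21] / (r − 0.009) = €35,557.98.

€35,557.98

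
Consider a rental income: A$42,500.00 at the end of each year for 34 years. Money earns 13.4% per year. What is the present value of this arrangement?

This is an ordinary annuity: 34 payments of A$42,500.00 at the end of each year.
Periodic rate r = 0.134 per year.
PV = PMT × [(1 − (1+r)^−n)/r] = 42,500 × [1 − (1+r)^−34] / r = A$312,754.16

A$312,754.16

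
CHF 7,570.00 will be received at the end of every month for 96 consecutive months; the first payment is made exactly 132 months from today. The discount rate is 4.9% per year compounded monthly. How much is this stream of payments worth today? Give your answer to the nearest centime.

Ordinary annuity of 96 payments, first payment at period 132.
Periodic rate r = 0.049/12 per month; n is counted in months.
The ordinary-annuity PV formula values the stream one period before the first payment (period 131); discount that back 131 periods:
PV₀ = 7,570 × [1 − (1+r)^−96] / r × (1+r)^−131 = CHF 351,933.82

CHF 351,933.82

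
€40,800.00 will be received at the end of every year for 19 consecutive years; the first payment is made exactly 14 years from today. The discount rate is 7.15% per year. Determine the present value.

Ordinary annuity of 19 payments, first payment at period 14.
Periodic rate r = 0.0715 per year.
The ordinary-annuity PV formula values the stream one period before the first payment (period 13); discount that back 13 periods:
PV₀ = 40,800 × [1 − (1+r)^−19] / r × (1+r)^−13 = €169,913.26

€169,913.26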